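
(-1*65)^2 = 4225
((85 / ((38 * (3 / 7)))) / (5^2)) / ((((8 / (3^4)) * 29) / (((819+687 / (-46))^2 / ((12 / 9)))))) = 13186519910991 / 373093120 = 35343.78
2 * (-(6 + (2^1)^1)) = -16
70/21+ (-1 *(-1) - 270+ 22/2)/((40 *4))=413/240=1.72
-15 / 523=-0.03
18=18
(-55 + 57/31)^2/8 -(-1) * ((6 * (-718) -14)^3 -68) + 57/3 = -77584983779929/961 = -80733593943.73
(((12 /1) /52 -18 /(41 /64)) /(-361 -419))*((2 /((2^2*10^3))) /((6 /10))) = 0.00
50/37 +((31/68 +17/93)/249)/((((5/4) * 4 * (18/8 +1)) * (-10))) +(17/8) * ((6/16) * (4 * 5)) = 17.29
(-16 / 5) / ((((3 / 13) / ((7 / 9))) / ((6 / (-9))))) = 2912 / 405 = 7.19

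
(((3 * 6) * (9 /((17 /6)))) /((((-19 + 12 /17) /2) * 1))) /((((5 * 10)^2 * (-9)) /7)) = 378 /194375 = 0.00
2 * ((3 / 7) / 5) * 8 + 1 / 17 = 851 / 595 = 1.43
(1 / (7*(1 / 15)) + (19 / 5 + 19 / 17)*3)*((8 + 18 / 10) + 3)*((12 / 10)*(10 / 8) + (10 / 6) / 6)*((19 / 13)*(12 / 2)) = 130394112 / 38675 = 3371.53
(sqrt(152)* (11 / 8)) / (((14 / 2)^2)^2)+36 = 11* sqrt(38) / 9604+36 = 36.01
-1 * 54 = -54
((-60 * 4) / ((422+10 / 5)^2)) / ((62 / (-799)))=11985 / 696632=0.02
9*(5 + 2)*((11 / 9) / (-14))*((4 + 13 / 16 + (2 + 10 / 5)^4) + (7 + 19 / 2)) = -48807 / 32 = -1525.22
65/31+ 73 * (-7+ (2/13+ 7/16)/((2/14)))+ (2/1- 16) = -220.73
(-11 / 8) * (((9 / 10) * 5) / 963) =-11 / 1712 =-0.01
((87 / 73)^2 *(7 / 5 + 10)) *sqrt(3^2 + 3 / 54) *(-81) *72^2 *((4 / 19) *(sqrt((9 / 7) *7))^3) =-116298831.78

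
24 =24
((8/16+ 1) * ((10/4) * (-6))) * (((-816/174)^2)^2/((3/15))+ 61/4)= -54757.82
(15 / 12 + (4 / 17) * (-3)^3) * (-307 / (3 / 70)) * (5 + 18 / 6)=14914060 / 51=292432.55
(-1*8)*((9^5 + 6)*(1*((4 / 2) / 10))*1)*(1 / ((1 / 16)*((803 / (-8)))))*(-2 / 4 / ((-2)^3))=755904 / 803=941.35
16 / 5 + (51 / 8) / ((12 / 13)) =1617 / 160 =10.11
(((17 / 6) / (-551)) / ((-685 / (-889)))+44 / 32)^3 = 1904273822141597752327 / 743293330893451584000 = 2.56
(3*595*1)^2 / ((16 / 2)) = 3186225 / 8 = 398278.12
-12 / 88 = -3 / 22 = -0.14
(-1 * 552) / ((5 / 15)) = -1656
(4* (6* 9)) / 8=27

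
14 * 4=56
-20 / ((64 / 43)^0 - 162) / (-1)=-20 / 161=-0.12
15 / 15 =1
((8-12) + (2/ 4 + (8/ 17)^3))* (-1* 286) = 971.19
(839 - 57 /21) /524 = 2927 /1834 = 1.60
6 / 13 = 0.46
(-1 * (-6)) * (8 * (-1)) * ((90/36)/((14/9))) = -540/7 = -77.14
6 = 6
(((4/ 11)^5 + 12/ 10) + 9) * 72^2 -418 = 42269253074/ 805255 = 52491.76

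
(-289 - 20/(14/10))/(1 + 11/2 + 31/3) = -12738/707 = -18.02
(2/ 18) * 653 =653/ 9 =72.56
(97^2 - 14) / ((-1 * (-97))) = 96.86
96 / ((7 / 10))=960 / 7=137.14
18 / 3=6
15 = 15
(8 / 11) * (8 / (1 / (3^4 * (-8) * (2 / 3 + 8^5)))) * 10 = -13589821440 / 11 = -1235438312.73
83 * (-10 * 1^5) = -830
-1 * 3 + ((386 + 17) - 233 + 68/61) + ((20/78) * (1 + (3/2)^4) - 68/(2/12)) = -4535911/19032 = -238.33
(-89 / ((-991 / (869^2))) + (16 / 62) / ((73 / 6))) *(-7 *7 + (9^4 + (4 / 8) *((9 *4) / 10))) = 990714841793011 / 2242633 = 441764141.43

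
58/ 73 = 0.79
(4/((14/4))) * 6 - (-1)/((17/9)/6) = 1194/119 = 10.03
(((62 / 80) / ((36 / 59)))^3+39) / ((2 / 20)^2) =122571821789 / 29859840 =4104.91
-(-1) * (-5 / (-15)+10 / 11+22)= 767 / 33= 23.24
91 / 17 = 5.35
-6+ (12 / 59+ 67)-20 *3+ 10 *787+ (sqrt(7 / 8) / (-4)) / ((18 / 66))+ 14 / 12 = 7871.51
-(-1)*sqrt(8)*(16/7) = 32*sqrt(2)/7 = 6.46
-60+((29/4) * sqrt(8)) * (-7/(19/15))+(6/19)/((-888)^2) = -173.32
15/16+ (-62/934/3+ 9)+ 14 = 536087/22416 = 23.92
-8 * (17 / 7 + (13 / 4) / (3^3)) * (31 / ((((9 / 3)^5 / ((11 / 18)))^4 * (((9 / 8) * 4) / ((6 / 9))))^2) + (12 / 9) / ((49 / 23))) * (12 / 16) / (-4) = 360733156975844612344379818856332585 / 150752454446122468126418206415793024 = 2.39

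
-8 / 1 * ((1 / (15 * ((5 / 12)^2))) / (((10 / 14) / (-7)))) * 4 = 75264 / 625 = 120.42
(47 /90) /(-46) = -47 /4140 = -0.01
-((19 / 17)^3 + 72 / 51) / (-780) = 2759 / 766428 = 0.00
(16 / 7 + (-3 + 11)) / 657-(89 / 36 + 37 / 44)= -166816 / 50589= -3.30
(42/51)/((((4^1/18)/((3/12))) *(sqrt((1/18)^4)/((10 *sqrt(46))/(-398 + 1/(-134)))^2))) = 60213650400/6907850159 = 8.72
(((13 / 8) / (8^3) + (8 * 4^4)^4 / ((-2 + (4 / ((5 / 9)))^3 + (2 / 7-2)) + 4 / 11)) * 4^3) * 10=1733885856537756668515 / 56964192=30438171694557.81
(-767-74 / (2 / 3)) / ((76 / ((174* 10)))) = -381930 / 19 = -20101.58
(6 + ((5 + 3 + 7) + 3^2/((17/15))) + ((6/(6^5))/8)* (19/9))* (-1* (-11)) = 505008097/1586304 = 318.36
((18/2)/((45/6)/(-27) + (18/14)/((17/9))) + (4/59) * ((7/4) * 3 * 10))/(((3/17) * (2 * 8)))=934031/101834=9.17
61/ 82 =0.74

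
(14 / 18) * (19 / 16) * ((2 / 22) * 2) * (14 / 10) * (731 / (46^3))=680561 / 385450560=0.00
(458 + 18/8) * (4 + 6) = 9205/2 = 4602.50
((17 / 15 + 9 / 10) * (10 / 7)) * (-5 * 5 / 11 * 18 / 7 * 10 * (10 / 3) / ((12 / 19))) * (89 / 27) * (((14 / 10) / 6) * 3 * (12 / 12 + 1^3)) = -25787750 / 6237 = -4134.64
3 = 3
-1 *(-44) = 44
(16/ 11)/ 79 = 16/ 869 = 0.02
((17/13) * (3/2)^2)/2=153/104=1.47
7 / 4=1.75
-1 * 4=-4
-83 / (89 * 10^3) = -0.00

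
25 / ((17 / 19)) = 475 / 17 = 27.94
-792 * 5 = -3960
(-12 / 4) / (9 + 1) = -3 / 10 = -0.30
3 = 3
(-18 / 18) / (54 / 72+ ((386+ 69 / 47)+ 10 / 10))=-188 / 73173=-0.00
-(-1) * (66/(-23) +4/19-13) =-6843/437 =-15.66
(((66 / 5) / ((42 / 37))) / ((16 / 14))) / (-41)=-407 / 1640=-0.25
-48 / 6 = -8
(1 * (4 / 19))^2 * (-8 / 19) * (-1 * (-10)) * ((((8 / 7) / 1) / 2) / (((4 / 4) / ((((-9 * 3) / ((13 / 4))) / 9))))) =61440 / 624169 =0.10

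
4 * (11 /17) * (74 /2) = 1628 /17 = 95.76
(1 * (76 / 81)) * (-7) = -6.57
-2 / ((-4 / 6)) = 3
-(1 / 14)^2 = -1 / 196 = -0.01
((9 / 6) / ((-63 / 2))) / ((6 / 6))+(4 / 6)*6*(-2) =-169 / 21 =-8.05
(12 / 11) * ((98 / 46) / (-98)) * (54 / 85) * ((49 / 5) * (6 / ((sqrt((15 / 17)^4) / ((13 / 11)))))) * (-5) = 2339064 / 347875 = 6.72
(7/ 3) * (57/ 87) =133/ 87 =1.53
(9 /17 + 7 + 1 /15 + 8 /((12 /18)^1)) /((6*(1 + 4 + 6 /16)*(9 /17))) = 19988 /17415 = 1.15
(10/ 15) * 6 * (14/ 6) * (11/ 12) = 77/ 9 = 8.56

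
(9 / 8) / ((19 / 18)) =81 / 76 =1.07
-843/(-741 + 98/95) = 80085/70297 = 1.14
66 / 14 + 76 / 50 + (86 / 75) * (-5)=263 / 525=0.50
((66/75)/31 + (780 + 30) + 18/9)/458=314661/177475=1.77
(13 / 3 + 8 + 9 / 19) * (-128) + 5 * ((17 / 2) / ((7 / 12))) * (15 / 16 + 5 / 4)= -674845 / 456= -1479.92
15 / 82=0.18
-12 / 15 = -4 / 5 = -0.80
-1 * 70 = -70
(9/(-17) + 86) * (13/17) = 18889/289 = 65.36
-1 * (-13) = 13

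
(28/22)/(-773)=-14/8503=-0.00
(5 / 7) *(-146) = -730 / 7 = -104.29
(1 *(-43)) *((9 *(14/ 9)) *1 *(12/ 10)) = -3612/ 5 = -722.40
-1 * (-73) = 73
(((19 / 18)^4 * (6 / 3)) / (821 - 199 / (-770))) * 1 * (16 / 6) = 0.01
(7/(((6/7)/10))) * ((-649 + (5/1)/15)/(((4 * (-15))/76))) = 1811726/27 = 67100.96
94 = 94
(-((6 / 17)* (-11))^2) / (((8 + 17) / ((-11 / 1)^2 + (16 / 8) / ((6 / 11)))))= -31944 / 425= -75.16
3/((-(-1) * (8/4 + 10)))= 1/4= 0.25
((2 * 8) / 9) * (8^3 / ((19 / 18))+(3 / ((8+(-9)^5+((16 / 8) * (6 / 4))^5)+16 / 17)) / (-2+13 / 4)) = 122824693664 / 142435875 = 862.32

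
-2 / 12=-1 / 6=-0.17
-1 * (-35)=35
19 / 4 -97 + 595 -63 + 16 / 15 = 26449 / 60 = 440.82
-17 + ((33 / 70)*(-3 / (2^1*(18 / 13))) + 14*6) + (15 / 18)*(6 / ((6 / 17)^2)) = 268703 / 2520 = 106.63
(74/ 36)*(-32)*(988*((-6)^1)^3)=14037504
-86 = -86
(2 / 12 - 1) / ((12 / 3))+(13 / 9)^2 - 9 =-4615 / 648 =-7.12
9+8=17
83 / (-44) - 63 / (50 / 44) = -63059 / 1100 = -57.33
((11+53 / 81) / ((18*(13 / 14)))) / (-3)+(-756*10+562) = -198966746 / 28431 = -6998.23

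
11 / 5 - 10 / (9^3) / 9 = 72121 / 32805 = 2.20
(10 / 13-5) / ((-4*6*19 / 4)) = 55 / 1482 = 0.04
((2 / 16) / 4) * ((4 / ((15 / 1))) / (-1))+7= 839 / 120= 6.99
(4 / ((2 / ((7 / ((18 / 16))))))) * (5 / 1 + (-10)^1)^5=-350000 / 9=-38888.89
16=16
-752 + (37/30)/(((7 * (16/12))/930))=-17615/28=-629.11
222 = 222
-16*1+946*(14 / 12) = 3263 / 3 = 1087.67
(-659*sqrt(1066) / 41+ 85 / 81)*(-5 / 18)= -425 / 1458+ 3295*sqrt(1066) / 738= 145.48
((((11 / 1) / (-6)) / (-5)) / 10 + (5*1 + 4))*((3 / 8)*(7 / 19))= 18977 / 15200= 1.25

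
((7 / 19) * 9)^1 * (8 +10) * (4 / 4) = 1134 / 19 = 59.68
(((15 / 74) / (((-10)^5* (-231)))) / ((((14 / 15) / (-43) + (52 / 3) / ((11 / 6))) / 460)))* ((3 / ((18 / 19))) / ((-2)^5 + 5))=-18791 / 374410814400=-0.00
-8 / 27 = -0.30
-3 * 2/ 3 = -2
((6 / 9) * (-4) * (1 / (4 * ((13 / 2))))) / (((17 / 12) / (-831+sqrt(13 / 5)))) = 13296 / 221 - 16 * sqrt(65) / 1105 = 60.05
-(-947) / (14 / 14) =947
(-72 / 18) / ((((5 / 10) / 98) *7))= -112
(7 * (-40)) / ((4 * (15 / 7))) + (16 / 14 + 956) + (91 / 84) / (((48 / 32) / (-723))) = 16897 / 42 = 402.31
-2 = -2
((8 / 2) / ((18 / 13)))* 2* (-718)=-37336 / 9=-4148.44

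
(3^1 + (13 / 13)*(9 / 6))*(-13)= -117 / 2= -58.50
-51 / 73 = -0.70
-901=-901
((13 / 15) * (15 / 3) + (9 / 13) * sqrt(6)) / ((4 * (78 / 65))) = 15 * sqrt(6) / 104 + 65 / 72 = 1.26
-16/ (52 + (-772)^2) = -4/ 149009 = -0.00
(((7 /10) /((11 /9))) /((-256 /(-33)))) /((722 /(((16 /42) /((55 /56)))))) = 63 /1588400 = 0.00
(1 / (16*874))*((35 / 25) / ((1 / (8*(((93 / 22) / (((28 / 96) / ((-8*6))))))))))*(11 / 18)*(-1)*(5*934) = 694896 / 437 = 1590.15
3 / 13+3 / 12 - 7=-6.52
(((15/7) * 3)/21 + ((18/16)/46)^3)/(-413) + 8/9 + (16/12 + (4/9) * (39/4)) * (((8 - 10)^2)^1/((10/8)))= 863269562394859/45383930081280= 19.02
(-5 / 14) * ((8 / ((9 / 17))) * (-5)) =1700 / 63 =26.98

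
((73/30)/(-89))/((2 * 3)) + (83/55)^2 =22028191/9692100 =2.27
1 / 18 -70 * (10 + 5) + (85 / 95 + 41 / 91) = -32634503 / 31122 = -1048.60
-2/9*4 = -8/9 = -0.89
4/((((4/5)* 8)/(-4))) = -5/2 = -2.50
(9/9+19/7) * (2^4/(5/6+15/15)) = 2496/77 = 32.42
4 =4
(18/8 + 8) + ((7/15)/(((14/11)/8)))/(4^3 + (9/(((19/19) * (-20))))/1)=157037/15252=10.30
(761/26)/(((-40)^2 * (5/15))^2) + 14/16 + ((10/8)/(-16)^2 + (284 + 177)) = 30742731849/66560000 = 461.88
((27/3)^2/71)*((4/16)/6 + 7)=8.03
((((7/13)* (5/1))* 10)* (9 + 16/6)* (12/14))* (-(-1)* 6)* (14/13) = 294000/169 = 1739.64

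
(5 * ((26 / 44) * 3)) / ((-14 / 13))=-2535 / 308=-8.23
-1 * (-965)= 965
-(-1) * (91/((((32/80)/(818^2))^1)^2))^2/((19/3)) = 194531754351708339123042030000/19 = 10238513386932017848581160000.00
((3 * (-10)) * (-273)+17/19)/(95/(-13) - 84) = -2023151/22553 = -89.71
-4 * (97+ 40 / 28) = -2756 / 7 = -393.71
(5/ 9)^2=25/ 81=0.31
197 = 197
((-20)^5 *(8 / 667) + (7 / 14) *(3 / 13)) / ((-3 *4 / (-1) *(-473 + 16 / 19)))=12646361981 / 1866900984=6.77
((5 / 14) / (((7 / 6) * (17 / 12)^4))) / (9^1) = 34560 / 4092529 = 0.01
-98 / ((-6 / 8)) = 392 / 3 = 130.67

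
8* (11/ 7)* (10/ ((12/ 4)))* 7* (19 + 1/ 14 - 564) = -1118920/ 7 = -159845.71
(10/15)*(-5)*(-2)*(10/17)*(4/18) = 400/459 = 0.87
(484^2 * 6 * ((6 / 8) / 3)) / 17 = 351384 / 17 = 20669.65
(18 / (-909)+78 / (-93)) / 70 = -192 / 15655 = -0.01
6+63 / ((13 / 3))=267 / 13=20.54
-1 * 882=-882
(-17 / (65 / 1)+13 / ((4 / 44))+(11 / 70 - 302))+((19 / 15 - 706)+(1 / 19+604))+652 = 20344187 / 51870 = 392.21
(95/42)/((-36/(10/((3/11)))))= -5225/2268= -2.30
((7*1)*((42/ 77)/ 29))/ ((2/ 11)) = 0.72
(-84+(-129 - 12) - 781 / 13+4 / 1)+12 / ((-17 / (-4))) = -61494 / 221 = -278.25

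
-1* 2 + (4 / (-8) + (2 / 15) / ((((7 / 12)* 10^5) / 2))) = -273437 / 109375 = -2.50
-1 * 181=-181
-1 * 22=-22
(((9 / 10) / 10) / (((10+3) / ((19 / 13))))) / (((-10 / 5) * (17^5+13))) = -3 / 841958000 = -0.00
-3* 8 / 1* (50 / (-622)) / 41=600 / 12751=0.05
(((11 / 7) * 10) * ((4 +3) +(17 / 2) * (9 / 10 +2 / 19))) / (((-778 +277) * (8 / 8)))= -0.49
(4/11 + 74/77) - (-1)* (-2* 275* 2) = -84598/77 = -1098.68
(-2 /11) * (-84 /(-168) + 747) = -1495 /11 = -135.91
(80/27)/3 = 80/81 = 0.99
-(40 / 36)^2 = -100 / 81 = -1.23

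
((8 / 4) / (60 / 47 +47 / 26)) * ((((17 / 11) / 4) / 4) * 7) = 72709 / 165836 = 0.44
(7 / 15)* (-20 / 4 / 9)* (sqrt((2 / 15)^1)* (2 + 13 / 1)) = -7* sqrt(30) / 27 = -1.42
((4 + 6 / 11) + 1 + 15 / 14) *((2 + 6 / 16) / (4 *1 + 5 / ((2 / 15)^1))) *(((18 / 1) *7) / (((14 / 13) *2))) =2265237 / 102256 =22.15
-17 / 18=-0.94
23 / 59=0.39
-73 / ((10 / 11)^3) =-97163 / 1000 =-97.16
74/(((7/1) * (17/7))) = 74/17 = 4.35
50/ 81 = 0.62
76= 76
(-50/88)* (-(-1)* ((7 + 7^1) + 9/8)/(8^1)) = -275/256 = -1.07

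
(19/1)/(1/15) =285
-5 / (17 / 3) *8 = -7.06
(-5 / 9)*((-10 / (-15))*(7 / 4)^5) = -84035 / 13824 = -6.08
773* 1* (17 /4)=13141 /4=3285.25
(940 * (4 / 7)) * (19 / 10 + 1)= 10904 / 7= 1557.71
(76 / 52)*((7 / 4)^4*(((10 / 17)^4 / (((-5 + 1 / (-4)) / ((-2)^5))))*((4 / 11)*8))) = 29.10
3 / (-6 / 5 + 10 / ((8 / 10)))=30 / 113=0.27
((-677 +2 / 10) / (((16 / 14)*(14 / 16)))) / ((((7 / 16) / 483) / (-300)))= 224156160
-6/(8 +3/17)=-102/139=-0.73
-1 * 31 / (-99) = 31 / 99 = 0.31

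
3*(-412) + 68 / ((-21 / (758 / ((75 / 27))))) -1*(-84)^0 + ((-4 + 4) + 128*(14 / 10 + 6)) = -205347 / 175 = -1173.41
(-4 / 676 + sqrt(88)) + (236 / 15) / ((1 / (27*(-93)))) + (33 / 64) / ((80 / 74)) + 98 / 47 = -803274321309 / 20334080 + 2*sqrt(22) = -39494.46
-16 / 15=-1.07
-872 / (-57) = 872 / 57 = 15.30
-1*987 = -987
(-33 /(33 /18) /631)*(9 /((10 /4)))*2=-648 /3155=-0.21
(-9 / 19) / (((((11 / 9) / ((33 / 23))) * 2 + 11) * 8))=-243 / 52136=-0.00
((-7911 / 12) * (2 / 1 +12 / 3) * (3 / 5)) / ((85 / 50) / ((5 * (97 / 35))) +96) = -2302101 / 93239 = -24.69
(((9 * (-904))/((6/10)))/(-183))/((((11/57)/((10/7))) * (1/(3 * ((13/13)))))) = 7729200/4697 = 1645.56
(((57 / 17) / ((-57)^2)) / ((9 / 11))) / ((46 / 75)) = 275 / 133722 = 0.00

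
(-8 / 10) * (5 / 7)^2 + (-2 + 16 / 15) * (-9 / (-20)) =-2029 / 2450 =-0.83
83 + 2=85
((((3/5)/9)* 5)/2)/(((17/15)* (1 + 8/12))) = 3/34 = 0.09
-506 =-506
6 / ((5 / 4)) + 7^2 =269 / 5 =53.80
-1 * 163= -163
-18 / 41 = -0.44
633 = 633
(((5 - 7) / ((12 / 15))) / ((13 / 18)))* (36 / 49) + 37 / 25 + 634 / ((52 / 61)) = 23653963 / 31850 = 742.67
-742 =-742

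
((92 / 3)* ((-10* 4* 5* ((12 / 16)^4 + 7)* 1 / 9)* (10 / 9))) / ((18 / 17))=-5232.22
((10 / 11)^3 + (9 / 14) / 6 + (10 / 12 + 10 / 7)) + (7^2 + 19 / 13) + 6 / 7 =79124537 / 1453452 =54.44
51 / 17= 3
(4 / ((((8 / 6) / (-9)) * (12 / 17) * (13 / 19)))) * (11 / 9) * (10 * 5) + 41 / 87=-7726709 / 2262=-3415.87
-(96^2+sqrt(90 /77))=-9216 - 3 * sqrt(770) /77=-9217.08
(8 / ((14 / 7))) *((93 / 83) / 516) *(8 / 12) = 62 / 10707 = 0.01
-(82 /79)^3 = -551368 /493039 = -1.12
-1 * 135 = -135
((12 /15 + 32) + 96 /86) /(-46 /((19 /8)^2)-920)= -658103 /18009690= -0.04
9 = 9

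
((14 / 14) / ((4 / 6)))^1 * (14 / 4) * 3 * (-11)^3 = -83853 / 4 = -20963.25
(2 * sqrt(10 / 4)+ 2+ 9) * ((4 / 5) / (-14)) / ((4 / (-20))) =2 * sqrt(10) / 7+ 22 / 7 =4.05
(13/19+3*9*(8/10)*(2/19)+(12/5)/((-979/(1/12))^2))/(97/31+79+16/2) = 100187755201/3052787935560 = 0.03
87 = 87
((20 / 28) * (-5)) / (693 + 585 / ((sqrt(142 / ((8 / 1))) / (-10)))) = 19525 / 11421369 + 32500 * sqrt(71) / 79949583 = 0.01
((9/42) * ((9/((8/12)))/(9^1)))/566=9/15848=0.00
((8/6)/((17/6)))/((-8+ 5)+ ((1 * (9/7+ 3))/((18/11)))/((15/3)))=-42/221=-0.19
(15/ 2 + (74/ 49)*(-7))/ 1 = -3.07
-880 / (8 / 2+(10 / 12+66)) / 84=-88 / 595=-0.15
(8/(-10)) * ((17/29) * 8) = -544/145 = -3.75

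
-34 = -34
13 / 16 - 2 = -19 / 16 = -1.19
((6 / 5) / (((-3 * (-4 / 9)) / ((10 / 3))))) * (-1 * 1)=-3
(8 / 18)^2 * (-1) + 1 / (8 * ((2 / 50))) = 1897 / 648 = 2.93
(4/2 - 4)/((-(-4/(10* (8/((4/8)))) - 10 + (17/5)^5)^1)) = 50000/11108231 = 0.00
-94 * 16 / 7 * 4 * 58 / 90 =-174464 / 315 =-553.85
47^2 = 2209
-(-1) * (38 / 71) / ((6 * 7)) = 0.01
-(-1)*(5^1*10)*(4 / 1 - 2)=100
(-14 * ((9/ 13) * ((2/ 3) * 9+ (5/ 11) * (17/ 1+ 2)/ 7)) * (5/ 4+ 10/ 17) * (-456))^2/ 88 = 2551497471281250/ 65007371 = 39249356.37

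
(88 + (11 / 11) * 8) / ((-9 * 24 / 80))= -320 / 9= -35.56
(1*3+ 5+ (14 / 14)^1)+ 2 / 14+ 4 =92 / 7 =13.14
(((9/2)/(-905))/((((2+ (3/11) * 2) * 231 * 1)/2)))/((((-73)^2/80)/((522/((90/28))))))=-1392/33759215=-0.00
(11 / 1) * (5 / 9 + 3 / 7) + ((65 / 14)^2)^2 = 164398441 / 345744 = 475.49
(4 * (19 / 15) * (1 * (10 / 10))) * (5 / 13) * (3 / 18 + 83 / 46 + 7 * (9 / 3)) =120460 / 2691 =44.76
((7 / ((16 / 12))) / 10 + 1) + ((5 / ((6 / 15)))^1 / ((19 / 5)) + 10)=11259 / 760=14.81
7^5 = 16807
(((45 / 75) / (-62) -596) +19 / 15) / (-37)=16.07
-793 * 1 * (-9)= 7137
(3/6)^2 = 1/4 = 0.25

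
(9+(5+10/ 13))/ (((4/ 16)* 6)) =128/ 13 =9.85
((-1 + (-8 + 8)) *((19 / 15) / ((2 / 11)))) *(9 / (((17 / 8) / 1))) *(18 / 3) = -15048 / 85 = -177.04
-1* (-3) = 3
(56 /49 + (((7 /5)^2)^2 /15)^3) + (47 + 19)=387364955416657 /5767822265625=67.16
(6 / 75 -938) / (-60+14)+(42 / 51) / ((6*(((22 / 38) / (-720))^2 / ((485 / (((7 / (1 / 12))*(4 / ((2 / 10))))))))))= 72509306268 / 1182775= 61304.40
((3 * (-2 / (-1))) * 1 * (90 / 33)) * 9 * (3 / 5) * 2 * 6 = 11664 / 11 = 1060.36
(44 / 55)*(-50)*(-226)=9040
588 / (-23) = -588 / 23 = -25.57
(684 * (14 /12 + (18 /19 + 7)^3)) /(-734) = -62117157 /132487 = -468.85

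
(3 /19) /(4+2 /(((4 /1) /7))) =2 /95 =0.02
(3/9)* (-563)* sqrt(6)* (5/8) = -2815* sqrt(6)/24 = -287.30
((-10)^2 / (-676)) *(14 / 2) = -175 / 169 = -1.04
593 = 593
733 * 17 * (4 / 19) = 49844 / 19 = 2623.37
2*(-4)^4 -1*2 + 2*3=516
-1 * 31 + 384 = 353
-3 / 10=-0.30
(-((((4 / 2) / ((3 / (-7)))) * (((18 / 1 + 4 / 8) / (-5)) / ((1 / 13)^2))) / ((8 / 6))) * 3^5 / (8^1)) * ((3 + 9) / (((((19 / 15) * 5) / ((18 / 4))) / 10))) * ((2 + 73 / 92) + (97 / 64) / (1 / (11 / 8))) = -2604449304639 / 94208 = -27645733.96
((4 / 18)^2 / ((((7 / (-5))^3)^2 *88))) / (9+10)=15625 / 3983359842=0.00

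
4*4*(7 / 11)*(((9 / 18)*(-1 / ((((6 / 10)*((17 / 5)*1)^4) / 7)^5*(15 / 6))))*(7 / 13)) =-785391807556152343750000 / 141227977149596497580933233149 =-0.00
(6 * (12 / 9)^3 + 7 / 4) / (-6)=-575 / 216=-2.66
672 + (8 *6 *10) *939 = 451392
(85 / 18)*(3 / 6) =85 / 36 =2.36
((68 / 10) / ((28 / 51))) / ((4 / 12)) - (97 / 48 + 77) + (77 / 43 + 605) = 564.93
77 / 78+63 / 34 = 2.84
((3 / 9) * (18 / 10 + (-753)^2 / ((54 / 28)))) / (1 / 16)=70561552 / 45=1568034.49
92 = 92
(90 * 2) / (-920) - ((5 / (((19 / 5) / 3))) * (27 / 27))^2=-261999 / 16606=-15.78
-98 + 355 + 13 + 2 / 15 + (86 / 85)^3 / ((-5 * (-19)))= 47282163668 / 175025625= 270.14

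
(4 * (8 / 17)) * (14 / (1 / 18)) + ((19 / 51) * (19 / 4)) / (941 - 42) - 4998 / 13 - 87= 2.89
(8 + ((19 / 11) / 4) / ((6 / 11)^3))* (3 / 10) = 9211 / 2880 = 3.20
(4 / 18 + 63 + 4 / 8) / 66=1147 / 1188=0.97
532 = 532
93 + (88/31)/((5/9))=15207/155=98.11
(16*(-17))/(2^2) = -68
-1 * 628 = -628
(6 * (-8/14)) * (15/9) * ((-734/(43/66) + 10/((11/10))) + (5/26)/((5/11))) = 274759620/43043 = 6383.38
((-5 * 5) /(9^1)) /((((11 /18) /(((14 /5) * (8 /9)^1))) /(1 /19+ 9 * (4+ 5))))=-156800 /171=-916.96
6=6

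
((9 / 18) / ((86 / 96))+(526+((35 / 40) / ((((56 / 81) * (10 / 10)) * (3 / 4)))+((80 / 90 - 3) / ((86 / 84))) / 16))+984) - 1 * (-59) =3242785 / 2064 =1571.12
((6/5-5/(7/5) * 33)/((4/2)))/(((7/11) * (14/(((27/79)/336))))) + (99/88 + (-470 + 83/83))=-28399144097/60697280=-467.88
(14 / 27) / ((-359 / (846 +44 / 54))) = -320096 / 261711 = -1.22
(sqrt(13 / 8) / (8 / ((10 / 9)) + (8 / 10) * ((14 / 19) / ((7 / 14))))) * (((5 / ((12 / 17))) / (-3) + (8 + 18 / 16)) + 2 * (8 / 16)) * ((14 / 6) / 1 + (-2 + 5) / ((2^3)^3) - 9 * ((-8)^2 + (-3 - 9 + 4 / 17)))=-648657979255 * sqrt(26) / 5986123776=-552.53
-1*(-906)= 906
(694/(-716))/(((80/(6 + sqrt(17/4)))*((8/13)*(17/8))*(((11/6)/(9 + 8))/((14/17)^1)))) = -284193/669460 - 94731*sqrt(17)/2677840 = -0.57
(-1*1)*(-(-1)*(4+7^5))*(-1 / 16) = 1050.69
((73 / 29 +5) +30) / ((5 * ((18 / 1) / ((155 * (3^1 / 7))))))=16864 / 609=27.69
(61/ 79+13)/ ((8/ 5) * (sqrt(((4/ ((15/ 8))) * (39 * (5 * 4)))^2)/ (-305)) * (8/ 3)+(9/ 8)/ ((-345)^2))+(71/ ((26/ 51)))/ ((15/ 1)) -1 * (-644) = 3021051708862137/ 4628595430030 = 652.69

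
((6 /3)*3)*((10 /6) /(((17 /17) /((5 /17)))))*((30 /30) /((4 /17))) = 25 /2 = 12.50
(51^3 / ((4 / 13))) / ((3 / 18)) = 5173389 / 2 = 2586694.50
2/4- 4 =-7/2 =-3.50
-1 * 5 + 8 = 3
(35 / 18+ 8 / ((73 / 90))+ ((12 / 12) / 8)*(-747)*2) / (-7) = 459749 / 18396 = 24.99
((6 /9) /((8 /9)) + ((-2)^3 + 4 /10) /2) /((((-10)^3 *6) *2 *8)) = 61 /1920000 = 0.00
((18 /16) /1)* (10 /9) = 5 /4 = 1.25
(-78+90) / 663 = 4 / 221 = 0.02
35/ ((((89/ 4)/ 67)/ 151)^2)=57318065840/ 7921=7236215.86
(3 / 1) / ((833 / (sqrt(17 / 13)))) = 3 * sqrt(221) / 10829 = 0.00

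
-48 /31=-1.55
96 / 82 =48 / 41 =1.17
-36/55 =-0.65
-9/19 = -0.47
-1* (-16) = 16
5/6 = 0.83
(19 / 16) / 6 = 19 / 96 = 0.20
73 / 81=0.90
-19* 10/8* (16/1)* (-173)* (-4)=-262960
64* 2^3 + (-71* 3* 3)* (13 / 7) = -4723 / 7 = -674.71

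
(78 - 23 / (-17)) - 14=1111 / 17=65.35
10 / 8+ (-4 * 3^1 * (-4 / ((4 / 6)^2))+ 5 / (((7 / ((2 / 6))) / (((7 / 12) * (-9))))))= 108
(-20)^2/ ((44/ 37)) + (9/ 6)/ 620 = 4588033/ 13640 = 336.37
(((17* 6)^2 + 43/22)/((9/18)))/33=228931/363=630.66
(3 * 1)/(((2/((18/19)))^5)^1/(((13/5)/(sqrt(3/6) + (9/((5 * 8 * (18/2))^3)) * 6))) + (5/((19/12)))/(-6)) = 10029025317530492658028800/824355951188777274561765839 + 153666728650976761958400000 * sqrt(2)/824355951188777274561765839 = 0.28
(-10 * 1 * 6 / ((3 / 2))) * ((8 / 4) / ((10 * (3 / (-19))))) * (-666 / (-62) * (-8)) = -134976 / 31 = -4354.06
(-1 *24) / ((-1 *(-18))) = -4 / 3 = -1.33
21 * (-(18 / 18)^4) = -21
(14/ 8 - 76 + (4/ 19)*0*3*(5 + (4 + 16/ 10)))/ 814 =-27/ 296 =-0.09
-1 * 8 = -8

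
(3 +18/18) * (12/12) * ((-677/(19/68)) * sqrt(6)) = -184144 * sqrt(6)/19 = -23739.94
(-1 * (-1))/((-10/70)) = -7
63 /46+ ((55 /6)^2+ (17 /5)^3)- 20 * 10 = -7793411 /103500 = -75.30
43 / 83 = 0.52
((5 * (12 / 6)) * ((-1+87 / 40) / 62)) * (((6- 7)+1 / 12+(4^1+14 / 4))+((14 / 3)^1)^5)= 101411665 / 241056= 420.70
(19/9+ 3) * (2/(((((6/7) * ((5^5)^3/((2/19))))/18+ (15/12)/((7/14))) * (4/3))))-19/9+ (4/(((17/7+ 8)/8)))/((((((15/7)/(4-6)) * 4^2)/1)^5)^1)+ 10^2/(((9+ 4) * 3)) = 1211418409277608122889/2674275513179587200000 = 0.45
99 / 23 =4.30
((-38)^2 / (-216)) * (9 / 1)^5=-789507 / 2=-394753.50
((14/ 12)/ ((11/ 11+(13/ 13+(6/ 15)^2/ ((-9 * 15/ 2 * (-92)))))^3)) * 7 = 7639759107421875/ 7484134890726016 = 1.02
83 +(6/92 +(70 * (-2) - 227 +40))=-243.93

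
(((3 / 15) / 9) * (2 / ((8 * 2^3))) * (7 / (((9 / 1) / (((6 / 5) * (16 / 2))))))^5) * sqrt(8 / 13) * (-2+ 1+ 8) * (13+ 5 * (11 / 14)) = 43507810304 * sqrt(26) / 148078125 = 1498.18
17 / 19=0.89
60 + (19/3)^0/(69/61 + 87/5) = 339425/5652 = 60.05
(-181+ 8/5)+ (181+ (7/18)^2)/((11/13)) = 618137/17820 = 34.69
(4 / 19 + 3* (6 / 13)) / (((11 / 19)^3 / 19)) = 2702446 / 17303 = 156.18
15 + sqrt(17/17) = 16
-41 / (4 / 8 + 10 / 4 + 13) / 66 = -41 / 1056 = -0.04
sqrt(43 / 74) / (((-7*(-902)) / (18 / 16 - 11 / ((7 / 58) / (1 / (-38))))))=0.00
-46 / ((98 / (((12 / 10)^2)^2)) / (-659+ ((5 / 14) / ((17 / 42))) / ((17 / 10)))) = 5672492208 / 8850625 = 640.91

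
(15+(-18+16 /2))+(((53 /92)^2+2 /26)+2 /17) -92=-161752587 /1870544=-86.47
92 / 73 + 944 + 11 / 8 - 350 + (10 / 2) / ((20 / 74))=359239 / 584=615.14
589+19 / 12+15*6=8167 / 12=680.58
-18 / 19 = -0.95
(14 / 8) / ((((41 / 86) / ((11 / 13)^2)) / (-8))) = -145684 / 6929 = -21.03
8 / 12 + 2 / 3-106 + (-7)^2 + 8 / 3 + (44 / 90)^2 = -52.76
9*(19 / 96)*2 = 57 / 16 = 3.56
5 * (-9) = -45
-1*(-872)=872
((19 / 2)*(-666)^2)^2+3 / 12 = 71023834974097 / 4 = 17755958743524.25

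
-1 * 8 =-8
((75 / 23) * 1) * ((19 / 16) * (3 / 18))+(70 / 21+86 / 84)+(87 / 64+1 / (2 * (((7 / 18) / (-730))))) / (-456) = 11054003 / 1566208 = 7.06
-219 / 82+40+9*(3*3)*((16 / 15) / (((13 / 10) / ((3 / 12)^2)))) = 44221 / 1066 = 41.48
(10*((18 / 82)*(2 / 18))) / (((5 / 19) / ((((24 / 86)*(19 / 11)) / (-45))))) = -2888 / 290895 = -0.01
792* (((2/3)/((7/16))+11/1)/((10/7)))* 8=277728/5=55545.60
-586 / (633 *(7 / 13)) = -7618 / 4431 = -1.72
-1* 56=-56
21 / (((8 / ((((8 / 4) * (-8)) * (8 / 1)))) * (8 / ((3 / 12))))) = -21 / 2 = -10.50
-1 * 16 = -16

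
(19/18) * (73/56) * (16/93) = 1387/5859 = 0.24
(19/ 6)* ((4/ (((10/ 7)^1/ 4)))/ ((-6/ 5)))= -266/ 9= -29.56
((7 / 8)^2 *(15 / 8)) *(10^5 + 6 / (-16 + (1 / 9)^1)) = 143554.15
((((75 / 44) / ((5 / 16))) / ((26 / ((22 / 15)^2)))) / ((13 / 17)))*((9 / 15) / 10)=748 / 21125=0.04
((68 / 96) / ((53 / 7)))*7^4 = 285719 / 1272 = 224.62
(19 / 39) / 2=19 / 78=0.24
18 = 18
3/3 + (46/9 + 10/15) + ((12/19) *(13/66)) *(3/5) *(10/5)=6.93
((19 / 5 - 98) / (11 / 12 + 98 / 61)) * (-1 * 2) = 689544 / 9235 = 74.67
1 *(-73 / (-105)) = 73 / 105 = 0.70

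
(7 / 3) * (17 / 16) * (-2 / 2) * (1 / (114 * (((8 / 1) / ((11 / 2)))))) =-1309 / 87552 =-0.01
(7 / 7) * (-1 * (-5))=5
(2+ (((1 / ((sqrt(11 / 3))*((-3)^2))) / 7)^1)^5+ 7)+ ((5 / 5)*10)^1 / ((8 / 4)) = sqrt(33) / 146770337637+ 14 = 14.00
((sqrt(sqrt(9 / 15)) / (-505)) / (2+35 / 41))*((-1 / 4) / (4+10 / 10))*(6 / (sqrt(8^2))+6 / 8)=0.00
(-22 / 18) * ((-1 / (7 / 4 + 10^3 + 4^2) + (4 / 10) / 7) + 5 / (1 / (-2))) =15585328 / 1282365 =12.15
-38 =-38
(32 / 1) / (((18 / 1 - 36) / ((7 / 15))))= -0.83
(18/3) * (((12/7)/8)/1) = 9/7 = 1.29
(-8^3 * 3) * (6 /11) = -9216 /11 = -837.82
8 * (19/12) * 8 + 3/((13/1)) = 3961/39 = 101.56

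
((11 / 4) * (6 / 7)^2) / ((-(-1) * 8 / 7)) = 99 / 56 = 1.77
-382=-382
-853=-853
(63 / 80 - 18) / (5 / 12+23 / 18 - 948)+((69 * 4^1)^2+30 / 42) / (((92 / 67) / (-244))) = -1484871254014187 / 109695740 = -13536270.91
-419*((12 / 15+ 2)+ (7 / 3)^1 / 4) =-85057 / 60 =-1417.62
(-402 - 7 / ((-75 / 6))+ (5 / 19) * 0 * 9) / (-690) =5018 / 8625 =0.58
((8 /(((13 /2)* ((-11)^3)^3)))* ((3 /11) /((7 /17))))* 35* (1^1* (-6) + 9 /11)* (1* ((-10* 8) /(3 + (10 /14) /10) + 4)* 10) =-0.00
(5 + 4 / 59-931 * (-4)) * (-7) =-1540105 / 59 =-26103.47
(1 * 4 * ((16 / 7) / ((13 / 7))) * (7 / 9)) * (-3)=-448 / 39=-11.49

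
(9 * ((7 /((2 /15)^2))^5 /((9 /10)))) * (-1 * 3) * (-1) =283938372516632.08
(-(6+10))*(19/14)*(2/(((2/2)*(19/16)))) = -256/7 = -36.57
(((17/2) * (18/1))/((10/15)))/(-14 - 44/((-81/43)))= 37179/1516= 24.52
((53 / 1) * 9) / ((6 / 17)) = 2703 / 2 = 1351.50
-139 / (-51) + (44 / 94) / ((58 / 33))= 207970 / 69513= 2.99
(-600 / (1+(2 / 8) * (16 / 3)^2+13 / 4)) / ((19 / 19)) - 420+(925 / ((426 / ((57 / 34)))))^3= -19542440318116385 / 46028316664768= -424.57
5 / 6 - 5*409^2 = -5018425 / 6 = -836404.17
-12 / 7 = -1.71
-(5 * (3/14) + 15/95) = -327/266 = -1.23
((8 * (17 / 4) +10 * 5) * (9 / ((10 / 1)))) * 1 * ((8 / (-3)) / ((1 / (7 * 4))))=-28224 / 5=-5644.80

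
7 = 7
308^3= 29218112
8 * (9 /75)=24 /25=0.96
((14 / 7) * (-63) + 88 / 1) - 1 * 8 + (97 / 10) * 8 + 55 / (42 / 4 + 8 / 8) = 4184 / 115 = 36.38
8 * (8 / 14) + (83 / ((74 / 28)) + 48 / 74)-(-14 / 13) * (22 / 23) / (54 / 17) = 77258540 / 2090907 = 36.95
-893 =-893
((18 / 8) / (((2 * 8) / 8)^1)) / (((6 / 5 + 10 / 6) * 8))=135 / 2752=0.05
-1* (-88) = 88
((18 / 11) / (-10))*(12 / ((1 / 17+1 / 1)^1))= -102 / 55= -1.85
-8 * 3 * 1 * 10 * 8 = -1920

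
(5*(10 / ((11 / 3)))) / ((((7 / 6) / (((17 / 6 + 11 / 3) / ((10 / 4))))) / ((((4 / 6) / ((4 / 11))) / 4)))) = 195 / 14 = 13.93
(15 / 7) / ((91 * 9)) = 5 / 1911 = 0.00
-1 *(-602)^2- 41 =-362445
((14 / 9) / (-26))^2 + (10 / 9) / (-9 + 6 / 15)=-73943 / 588627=-0.13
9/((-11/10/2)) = -180/11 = -16.36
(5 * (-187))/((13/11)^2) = -113135/169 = -669.44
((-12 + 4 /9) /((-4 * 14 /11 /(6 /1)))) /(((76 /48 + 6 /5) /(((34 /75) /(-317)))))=-38896 /5558595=-0.01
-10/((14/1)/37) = -185/7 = -26.43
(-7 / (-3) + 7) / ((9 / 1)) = 28 / 27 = 1.04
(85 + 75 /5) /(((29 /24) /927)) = 2224800 /29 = 76717.24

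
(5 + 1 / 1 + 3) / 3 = 3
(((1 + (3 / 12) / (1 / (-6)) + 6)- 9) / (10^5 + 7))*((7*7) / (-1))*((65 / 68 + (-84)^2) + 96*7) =180270167 / 13600952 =13.25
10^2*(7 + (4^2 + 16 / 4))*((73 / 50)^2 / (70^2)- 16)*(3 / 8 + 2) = -100545266223 / 980000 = -102597.21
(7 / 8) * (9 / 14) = 9 / 16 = 0.56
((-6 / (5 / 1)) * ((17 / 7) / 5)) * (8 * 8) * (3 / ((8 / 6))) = -14688 / 175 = -83.93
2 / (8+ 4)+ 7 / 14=2 / 3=0.67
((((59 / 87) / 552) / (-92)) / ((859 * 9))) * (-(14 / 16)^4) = 141659 / 139907752132608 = 0.00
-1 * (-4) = 4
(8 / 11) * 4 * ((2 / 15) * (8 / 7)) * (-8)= -4096 / 1155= -3.55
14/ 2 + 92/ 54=235/ 27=8.70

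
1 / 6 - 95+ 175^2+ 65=30595.17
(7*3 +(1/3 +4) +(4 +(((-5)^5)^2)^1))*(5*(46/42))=3369150745/63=53478583.25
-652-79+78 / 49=-35741 / 49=-729.41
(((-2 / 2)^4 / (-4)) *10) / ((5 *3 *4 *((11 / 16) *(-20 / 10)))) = 1 / 33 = 0.03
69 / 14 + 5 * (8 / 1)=629 / 14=44.93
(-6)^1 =-6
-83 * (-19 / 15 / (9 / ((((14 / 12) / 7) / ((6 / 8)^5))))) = 807424 / 98415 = 8.20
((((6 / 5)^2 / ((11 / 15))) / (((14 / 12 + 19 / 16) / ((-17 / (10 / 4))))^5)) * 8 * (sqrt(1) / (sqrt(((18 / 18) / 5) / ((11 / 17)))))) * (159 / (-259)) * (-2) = -187108153616857300992 * sqrt(935) / 820171535285265625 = -6975.80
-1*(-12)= 12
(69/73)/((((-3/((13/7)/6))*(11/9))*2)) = -897/22484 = -0.04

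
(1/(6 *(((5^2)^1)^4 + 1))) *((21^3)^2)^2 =2451942503795547/781252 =3138478370.35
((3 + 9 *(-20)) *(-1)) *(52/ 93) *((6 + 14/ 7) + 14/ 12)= 84370/ 93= 907.20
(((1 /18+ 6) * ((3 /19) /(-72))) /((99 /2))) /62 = -109 /25190352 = -0.00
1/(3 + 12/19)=19/69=0.28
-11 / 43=-0.26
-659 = -659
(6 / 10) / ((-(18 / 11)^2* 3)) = -121 / 1620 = -0.07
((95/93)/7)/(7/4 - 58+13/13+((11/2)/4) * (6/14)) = -760/284673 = -0.00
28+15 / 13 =379 / 13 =29.15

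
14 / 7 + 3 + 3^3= 32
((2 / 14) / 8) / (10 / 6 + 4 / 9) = 0.01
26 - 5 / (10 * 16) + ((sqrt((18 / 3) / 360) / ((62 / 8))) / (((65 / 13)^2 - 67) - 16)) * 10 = 831 / 32 - 2 * sqrt(15) / 2697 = 25.97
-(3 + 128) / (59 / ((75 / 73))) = -9825 / 4307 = -2.28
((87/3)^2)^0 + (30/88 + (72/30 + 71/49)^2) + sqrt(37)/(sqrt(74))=sqrt(2)/2 + 42668431/2641100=16.86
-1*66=-66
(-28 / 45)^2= 0.39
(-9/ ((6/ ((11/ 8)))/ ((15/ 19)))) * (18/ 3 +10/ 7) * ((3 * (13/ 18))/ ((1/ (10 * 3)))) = -418275/ 532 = -786.23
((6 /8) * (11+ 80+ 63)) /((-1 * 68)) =-231 /136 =-1.70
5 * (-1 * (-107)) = 535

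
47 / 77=0.61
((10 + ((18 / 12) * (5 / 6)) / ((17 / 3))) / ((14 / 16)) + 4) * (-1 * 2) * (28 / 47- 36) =6210048 / 5593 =1110.33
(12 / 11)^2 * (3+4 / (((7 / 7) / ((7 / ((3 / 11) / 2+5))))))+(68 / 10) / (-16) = 5268359 / 546920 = 9.63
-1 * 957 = -957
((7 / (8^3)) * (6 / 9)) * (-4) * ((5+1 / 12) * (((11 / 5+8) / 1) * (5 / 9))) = -7259 / 6912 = -1.05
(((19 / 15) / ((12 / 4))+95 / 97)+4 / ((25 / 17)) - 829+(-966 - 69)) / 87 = -40591846 / 1898775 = -21.38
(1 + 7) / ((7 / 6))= 48 / 7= 6.86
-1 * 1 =-1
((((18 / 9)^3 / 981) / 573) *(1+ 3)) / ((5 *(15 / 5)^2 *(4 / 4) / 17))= 544 / 25295085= 0.00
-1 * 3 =-3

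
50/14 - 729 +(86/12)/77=-725.34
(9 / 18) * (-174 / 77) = -87 / 77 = -1.13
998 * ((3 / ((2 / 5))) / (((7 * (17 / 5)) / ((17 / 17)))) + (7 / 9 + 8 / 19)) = 30745885 / 20349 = 1510.93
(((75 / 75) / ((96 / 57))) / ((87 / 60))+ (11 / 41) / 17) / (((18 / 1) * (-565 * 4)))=-68767 / 6578118720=-0.00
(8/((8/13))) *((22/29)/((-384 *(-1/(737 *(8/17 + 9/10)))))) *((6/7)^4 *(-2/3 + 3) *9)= 1989044343/6763960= 294.07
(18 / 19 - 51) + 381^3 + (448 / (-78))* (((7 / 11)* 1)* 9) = 150267103128 / 2717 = 55306258.05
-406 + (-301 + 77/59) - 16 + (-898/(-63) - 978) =-1685.44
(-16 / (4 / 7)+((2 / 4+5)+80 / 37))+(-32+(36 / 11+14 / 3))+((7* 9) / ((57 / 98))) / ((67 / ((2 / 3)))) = -134669509 / 3108666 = -43.32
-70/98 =-5/7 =-0.71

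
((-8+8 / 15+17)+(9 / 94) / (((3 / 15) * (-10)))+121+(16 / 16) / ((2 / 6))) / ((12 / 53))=19950737 / 33840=589.56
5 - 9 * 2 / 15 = 19 / 5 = 3.80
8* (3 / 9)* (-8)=-21.33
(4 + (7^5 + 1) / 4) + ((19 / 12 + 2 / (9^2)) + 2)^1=1363913 / 324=4209.61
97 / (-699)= -97 / 699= -0.14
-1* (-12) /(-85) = -12 /85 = -0.14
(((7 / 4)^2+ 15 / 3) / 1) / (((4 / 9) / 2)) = 1161 / 32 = 36.28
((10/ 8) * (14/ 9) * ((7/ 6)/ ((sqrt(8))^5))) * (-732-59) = -193795 * sqrt(2)/ 27648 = -9.91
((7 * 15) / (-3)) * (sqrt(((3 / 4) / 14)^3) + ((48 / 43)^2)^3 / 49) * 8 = -14.53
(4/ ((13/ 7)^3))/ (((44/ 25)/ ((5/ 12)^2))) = 214375/ 3480048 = 0.06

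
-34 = -34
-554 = -554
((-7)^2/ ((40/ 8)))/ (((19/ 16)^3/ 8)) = 1605632/ 34295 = 46.82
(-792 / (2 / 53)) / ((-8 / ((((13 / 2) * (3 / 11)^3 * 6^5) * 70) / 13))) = 1752574320 / 121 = 14484085.29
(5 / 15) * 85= 85 / 3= 28.33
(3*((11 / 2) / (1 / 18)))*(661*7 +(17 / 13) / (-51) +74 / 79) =1411600806 / 1027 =1374489.59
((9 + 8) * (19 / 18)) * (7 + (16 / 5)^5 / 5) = 374018173 / 281250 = 1329.84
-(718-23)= -695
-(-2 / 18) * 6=2 / 3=0.67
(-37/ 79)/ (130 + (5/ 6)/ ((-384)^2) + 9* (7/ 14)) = -32735232/ 9400762763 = -0.00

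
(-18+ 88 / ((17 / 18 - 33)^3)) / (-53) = 3458313810 / 10181301749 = 0.34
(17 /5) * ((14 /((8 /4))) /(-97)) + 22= 21.75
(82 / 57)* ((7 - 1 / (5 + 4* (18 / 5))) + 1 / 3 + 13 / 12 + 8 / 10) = 2186981 / 165870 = 13.18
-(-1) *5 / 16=5 / 16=0.31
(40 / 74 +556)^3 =8731635314688 / 50653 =172381405.14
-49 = -49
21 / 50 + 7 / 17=707 / 850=0.83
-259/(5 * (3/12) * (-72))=259/90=2.88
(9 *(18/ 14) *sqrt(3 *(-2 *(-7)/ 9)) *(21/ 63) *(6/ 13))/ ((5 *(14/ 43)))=1161 *sqrt(42)/ 3185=2.36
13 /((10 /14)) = 91 /5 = 18.20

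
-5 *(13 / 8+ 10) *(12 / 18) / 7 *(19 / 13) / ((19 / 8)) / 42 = -0.08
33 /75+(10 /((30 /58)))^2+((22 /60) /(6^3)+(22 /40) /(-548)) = 207635119 /554850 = 374.22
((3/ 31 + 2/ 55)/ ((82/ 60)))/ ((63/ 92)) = 41768/ 293601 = 0.14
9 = 9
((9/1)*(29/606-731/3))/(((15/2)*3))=-49211/505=-97.45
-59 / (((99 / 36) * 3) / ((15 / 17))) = -1180 / 187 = -6.31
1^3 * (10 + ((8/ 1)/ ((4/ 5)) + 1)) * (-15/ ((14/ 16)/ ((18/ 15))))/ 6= -72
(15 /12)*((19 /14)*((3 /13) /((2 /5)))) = 1425 /1456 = 0.98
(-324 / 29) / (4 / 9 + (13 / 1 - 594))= 2916 / 151525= 0.02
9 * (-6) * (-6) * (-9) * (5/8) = -3645/2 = -1822.50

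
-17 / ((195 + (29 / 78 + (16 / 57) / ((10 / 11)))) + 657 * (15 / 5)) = -41990 / 5351701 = -0.01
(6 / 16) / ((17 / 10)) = 15 / 68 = 0.22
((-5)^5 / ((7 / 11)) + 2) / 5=-34361 / 35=-981.74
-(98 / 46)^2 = -2401 / 529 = -4.54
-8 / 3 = -2.67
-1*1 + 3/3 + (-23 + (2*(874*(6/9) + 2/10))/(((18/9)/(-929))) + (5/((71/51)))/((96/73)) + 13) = -18453992909/34080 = -541490.40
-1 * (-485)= 485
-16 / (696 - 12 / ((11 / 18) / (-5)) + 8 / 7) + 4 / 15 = 5662 / 22965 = 0.25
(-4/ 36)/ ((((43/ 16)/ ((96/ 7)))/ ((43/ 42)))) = -256/ 441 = -0.58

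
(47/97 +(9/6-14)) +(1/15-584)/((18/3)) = -477259/4365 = -109.34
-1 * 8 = -8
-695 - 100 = -795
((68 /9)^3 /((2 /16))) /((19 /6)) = 5030912 /4617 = 1089.65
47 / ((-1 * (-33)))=47 / 33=1.42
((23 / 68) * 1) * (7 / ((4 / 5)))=805 / 272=2.96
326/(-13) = -326/13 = -25.08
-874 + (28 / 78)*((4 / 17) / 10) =-2897282 / 3315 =-873.99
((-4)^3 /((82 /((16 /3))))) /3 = -512 /369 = -1.39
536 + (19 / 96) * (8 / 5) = 32179 / 60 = 536.32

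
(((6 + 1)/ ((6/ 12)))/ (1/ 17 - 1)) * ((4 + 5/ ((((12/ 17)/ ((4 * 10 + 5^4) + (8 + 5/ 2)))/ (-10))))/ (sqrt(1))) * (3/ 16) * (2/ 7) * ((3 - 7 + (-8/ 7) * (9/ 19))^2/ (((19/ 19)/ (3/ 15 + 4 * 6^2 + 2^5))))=196058960501279/ 1415120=138545819.79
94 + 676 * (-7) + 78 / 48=-37091 / 8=-4636.38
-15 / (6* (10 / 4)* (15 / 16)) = -16 / 15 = -1.07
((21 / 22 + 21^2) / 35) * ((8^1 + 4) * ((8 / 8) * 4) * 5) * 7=233352 / 11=21213.82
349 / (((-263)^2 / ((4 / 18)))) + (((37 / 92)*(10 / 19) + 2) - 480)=-259956066775 / 544083354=-477.79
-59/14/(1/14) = -59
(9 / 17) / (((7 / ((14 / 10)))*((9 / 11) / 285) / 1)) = 627 / 17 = 36.88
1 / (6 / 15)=5 / 2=2.50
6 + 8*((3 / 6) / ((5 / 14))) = 86 / 5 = 17.20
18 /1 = 18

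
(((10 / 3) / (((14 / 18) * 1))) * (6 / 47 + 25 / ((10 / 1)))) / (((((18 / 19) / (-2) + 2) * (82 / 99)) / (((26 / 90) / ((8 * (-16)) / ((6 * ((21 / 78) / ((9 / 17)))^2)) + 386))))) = 4072899831 / 480372279788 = 0.01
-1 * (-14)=14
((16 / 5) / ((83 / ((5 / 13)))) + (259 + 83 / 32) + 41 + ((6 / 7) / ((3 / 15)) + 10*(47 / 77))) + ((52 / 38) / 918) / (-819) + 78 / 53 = 3477970354686749 / 11059788291552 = 314.47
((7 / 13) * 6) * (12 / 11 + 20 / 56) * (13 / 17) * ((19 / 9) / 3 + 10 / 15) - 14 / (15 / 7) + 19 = 146162 / 8415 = 17.37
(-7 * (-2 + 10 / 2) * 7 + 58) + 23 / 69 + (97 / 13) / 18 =-20651 / 234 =-88.25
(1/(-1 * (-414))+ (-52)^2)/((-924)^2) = 1119457/353463264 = 0.00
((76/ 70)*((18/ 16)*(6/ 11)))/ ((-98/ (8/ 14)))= -513/ 132055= -0.00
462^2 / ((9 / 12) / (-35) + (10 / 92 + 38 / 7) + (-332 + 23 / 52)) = -654.65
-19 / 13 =-1.46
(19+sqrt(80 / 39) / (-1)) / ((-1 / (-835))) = 15865 - 3340 * sqrt(195) / 39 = 14669.09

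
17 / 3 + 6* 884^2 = 14066225 / 3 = 4688741.67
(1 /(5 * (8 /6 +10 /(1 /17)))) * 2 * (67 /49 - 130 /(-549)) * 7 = 43153 /1646085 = 0.03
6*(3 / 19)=18 / 19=0.95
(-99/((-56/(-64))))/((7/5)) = -3960/49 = -80.82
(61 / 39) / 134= 61 / 5226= 0.01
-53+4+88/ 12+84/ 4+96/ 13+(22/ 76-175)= -278605/ 1482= -187.99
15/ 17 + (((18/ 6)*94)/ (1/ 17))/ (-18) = -13538/ 51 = -265.45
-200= -200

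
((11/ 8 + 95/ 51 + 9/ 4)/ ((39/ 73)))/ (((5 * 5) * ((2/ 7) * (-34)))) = -1144129/ 27050400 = -0.04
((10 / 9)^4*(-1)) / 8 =-1250 / 6561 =-0.19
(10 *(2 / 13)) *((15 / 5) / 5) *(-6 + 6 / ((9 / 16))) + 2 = 82 / 13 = 6.31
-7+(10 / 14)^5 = -114524 / 16807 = -6.81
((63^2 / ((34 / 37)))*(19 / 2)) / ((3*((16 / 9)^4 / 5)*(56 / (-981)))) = -4275886598235 / 35651584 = -119935.39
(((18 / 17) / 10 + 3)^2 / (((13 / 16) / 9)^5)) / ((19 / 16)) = 69046281871294464 / 50969246575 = 1354665.54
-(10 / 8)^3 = -125 / 64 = -1.95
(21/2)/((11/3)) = 2.86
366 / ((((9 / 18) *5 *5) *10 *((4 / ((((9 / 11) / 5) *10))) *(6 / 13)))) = 7137 / 2750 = 2.60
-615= -615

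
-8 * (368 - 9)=-2872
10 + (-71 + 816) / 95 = 339 / 19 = 17.84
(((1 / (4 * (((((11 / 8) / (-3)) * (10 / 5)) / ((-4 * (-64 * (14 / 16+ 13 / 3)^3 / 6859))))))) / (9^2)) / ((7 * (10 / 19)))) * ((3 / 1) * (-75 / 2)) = 9765625 / 18012456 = 0.54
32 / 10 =3.20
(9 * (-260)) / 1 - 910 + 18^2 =-2926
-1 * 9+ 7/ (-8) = -79/ 8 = -9.88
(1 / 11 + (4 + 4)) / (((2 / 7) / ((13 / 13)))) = 623 / 22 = 28.32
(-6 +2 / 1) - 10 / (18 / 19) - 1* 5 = -176 / 9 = -19.56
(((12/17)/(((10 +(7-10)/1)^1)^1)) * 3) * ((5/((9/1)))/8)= 5/238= 0.02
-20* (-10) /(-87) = -200 /87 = -2.30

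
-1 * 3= -3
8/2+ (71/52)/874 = 181863/45448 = 4.00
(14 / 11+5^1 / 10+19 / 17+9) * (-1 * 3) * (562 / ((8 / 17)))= -3748821 / 88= -42600.24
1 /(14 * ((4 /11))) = 11 /56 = 0.20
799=799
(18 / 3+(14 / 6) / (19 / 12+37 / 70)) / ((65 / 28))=176456 / 57655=3.06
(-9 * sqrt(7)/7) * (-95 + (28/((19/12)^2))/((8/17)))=231543 * sqrt(7)/2527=242.42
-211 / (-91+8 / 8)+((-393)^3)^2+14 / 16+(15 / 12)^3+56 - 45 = 10610791724680891697 / 2880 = 3684302682180865.17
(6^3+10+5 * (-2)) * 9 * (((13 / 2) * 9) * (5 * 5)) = 2843100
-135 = -135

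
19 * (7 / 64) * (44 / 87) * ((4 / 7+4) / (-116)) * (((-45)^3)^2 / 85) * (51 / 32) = -347097403125 / 53824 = -6448747.83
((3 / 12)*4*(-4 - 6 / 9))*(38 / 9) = -532 / 27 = -19.70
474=474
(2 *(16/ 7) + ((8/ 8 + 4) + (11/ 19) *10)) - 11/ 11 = 1910/ 133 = 14.36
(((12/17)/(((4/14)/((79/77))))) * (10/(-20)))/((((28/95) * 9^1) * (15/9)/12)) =-4503/1309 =-3.44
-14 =-14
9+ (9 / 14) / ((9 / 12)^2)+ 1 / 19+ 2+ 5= 2287 / 133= 17.20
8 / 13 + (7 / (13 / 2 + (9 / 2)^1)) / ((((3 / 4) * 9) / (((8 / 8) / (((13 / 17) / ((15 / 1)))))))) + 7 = 937 / 99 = 9.46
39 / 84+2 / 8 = 0.71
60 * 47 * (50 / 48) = 5875 / 2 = 2937.50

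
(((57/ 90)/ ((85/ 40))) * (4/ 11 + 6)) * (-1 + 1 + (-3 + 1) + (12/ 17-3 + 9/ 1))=85120/ 9537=8.93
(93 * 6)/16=279/8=34.88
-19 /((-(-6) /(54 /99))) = -19 /11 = -1.73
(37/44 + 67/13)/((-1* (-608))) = 3429/347776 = 0.01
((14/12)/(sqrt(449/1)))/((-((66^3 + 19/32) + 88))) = -112 *sqrt(449)/12396046329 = -0.00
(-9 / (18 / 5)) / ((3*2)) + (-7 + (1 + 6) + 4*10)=475 / 12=39.58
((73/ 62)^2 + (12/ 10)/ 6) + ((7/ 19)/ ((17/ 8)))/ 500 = 246252491/ 155201500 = 1.59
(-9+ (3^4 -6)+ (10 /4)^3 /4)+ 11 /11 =2269 /32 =70.91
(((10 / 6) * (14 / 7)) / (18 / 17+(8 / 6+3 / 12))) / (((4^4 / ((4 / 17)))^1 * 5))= 1 / 4312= 0.00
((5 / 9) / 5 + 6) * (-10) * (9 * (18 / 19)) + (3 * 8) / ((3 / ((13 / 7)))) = -67324 / 133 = -506.20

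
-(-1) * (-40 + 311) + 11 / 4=1095 / 4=273.75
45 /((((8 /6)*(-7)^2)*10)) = 27 /392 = 0.07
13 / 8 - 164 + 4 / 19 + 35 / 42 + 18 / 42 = -160.90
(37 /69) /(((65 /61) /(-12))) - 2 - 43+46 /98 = -3704462 /73255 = -50.57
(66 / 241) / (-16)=-33 / 1928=-0.02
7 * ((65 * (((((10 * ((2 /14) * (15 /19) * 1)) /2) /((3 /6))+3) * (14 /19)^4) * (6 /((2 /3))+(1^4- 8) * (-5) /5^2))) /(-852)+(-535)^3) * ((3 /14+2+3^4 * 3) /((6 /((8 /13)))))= -184838102440263901366 /6856318131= -26958799009.71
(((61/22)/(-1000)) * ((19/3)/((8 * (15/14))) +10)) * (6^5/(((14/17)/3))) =-162366201/192500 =-843.46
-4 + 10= 6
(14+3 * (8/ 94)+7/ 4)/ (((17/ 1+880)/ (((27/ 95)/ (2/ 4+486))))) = 27081/ 2597978110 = 0.00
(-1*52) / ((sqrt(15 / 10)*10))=-26*sqrt(6) / 15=-4.25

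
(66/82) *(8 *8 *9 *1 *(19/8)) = 45144/41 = 1101.07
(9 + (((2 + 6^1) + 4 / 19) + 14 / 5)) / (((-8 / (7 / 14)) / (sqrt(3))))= -1901 * sqrt(3) / 1520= -2.17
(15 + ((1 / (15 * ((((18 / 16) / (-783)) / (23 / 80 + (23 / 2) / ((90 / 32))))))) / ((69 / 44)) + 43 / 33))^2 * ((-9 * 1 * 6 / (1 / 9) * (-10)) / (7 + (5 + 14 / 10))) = 2825196212224 / 608025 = 4646513.24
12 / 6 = 2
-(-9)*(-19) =-171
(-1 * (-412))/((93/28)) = 11536/93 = 124.04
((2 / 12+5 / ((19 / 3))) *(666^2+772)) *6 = 48431752 / 19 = 2549039.58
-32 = -32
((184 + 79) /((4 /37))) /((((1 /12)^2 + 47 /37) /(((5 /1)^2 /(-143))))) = -64808460 /194623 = -332.99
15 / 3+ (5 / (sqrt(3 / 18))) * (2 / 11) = 10 * sqrt(6) / 11+ 5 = 7.23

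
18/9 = 2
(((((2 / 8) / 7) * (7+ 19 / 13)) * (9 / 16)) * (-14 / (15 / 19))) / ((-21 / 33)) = 6897 / 1456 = 4.74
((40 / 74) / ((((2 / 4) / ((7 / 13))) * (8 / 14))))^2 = 240100 / 231361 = 1.04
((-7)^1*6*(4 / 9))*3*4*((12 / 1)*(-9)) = 24192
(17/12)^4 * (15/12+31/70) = 6598159/967680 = 6.82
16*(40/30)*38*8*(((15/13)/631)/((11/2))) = 194560/90233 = 2.16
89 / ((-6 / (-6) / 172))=15308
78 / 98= 39 / 49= 0.80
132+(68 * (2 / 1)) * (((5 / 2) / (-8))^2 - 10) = -38871 / 32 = -1214.72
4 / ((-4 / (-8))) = 8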